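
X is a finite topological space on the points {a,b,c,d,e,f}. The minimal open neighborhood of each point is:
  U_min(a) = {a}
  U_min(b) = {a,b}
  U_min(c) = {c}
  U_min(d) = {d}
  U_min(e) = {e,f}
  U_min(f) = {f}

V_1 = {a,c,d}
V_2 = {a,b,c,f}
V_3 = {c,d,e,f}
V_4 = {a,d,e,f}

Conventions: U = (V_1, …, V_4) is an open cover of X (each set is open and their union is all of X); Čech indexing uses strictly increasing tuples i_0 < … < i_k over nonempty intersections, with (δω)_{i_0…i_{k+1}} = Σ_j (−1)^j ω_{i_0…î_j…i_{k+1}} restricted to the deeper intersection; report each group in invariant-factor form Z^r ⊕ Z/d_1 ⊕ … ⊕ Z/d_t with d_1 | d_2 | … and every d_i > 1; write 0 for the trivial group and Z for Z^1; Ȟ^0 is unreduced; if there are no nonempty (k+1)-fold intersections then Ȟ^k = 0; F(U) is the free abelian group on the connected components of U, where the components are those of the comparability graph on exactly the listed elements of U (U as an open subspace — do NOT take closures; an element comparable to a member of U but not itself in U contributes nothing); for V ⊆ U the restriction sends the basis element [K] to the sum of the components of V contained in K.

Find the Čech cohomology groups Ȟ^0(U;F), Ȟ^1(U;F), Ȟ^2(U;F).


Ȟ^0 ≅ Z^4,  Ȟ^1 ≅ 0,  Ȟ^2 ≅ 0

nerve simplices:
  V12={a,c} V13={c,d} V14={a,d} V23={c,f} V24={a,f} V34={d,e,f}
  V123={c} V124={a} V134={d} V234={f}
components per intersection:
  V1: {a} {c} {d}
  V2: {a,b} {c} {f}
  V3: {c} {d} {e,f}
  V4: {a} {d} {e,f}
  V12: {a} {c}
  V13: {c} {d}
  V14: {a} {d}
  V23: {c} {f}
  V24: {a} {f}
  V34: {d} {e,f}
  V123: {c}
  V124: {a}
  V134: {d}
  V234: {f}
C dims 12,12,4; δ0: rk 8, SNF 1^8; δ1: rk 4, SNF 1^4
degree 0: 12−8−0 = 4 → Ȟ^0 ≅ Z^4
degree 1: 12−4−8 = 0 → Ȟ^1 ≅ 0
degree 2: 4−0−4 = 0 → Ȟ^2 ≅ 0


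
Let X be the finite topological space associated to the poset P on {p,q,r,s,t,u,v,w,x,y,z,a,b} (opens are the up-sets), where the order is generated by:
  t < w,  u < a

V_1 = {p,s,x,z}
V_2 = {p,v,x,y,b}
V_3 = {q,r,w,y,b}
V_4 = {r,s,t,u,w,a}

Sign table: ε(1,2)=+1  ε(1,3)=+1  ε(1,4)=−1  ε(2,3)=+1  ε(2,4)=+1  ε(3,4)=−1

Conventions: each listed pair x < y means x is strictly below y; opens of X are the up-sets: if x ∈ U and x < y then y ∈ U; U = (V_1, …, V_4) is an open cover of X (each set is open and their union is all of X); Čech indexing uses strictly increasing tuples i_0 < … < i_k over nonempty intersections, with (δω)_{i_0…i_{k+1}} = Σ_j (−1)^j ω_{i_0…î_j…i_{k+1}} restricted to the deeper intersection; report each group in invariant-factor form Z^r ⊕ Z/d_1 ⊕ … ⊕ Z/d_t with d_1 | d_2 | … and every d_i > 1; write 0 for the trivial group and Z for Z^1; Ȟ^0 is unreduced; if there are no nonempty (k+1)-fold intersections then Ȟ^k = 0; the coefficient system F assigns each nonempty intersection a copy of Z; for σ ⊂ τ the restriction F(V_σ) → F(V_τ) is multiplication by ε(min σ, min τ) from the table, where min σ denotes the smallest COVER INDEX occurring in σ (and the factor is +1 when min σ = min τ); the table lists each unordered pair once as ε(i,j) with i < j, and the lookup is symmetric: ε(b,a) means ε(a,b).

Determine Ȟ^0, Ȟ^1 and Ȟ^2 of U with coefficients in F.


nerve simplices:
  V12={p,x} V14={s} V23={y,b} V34={r,w}
C dims 4,4; δ0: rk 3, SNF 1^3
degree 0: 4−3−0 = 1 → Ȟ^0 ≅ Z
degree 1: 4−0−3 = 1 → Ȟ^1 ≅ Z
degree 2: 0−0−0 = 0 → Ȟ^2 ≅ 0

Ȟ^0 ≅ Z,  Ȟ^1 ≅ Z,  Ȟ^2 ≅ 0


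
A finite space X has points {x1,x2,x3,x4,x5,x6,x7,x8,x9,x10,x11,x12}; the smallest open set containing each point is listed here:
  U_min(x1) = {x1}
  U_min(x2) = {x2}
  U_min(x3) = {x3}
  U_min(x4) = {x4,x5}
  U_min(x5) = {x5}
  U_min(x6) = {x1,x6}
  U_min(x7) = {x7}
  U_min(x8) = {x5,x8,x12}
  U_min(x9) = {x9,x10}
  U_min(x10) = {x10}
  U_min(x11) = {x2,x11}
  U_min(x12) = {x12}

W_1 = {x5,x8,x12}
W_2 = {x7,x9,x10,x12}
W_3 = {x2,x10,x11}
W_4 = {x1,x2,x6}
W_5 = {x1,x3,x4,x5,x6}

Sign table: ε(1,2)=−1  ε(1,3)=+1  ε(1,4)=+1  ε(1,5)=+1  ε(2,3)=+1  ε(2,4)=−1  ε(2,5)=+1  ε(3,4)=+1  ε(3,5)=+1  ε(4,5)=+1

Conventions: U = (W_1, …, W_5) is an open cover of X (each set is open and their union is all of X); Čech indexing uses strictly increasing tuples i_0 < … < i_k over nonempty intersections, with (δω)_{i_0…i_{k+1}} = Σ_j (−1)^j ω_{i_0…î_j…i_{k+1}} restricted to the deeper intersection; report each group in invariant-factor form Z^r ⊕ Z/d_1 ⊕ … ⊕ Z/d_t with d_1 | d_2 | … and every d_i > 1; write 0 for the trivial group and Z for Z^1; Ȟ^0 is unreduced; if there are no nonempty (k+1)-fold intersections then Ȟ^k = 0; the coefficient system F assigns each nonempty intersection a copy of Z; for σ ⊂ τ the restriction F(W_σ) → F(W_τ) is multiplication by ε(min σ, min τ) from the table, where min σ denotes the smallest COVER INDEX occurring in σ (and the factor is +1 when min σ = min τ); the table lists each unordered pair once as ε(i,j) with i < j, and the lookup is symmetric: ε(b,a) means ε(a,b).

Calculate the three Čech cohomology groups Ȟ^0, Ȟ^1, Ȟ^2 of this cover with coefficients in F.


Ȟ^0(U;F) ≅ 0,  Ȟ^1(U;F) ≅ Z/2,  Ȟ^2(U;F) ≅ 0

nonempty overlaps:
  W12={x12} W15={x5} W23={x10} W34={x2} W45={x1,x6}
C dims 5,5; δ0: rk 5, SNF 1^4·2
degree 0: 5−5−0 = 0 → Ȟ^0 ≅ 0
degree 1: 5−0−5 = 0 plus torsion [2] → Ȟ^1 ≅ Z/2
degree 2: 0−0−0 = 0 → Ȟ^2 ≅ 0


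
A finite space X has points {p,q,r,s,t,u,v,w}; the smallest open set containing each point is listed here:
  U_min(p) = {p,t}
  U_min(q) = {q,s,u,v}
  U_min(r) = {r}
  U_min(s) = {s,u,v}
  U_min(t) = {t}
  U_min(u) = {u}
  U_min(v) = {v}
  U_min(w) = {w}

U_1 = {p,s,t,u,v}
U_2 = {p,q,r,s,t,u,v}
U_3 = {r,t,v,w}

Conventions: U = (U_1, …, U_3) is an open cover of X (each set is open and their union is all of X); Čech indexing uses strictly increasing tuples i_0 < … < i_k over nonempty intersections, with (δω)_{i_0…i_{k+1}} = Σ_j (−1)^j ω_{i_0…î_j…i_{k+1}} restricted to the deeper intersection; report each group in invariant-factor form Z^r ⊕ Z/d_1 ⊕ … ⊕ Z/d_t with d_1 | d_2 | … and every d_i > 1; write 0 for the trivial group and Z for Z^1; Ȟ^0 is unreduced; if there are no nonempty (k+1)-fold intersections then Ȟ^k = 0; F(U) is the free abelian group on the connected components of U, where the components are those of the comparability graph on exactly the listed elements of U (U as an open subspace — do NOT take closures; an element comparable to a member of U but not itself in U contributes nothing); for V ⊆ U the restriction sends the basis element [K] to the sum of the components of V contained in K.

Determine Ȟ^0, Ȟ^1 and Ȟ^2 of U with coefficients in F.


Ȟ^0 = Z^4; Ȟ^1 = 0; Ȟ^2 = 0

intersection data:
  U12={p,s,t,u,v} U13={t,v} U23={r,t,v}
  U123={t,v}
components per intersection:
  U1: {p,t} {s,u,v}
  U2: {p,t} {q,s,u,v} {r}
  U3: {r} {t} {v} {w}
  U12: {p,t} {s,u,v}
  U13: {t} {v}
  U23: {r} {t} {v}
  U123: {t} {v}
C dims 9,7,2; δ0: rk 5, SNF 1^5; δ1: rk 2, SNF 1^2
Ȟ^0 = (9 − 5) − 0 = 4, so Ȟ^0 ≅ Z^4
Ȟ^1 = (7 − 2) − 5 = 0, so Ȟ^1 ≅ 0
Ȟ^2 = (2 − 0) − 2 = 0, so Ȟ^2 ≅ 0


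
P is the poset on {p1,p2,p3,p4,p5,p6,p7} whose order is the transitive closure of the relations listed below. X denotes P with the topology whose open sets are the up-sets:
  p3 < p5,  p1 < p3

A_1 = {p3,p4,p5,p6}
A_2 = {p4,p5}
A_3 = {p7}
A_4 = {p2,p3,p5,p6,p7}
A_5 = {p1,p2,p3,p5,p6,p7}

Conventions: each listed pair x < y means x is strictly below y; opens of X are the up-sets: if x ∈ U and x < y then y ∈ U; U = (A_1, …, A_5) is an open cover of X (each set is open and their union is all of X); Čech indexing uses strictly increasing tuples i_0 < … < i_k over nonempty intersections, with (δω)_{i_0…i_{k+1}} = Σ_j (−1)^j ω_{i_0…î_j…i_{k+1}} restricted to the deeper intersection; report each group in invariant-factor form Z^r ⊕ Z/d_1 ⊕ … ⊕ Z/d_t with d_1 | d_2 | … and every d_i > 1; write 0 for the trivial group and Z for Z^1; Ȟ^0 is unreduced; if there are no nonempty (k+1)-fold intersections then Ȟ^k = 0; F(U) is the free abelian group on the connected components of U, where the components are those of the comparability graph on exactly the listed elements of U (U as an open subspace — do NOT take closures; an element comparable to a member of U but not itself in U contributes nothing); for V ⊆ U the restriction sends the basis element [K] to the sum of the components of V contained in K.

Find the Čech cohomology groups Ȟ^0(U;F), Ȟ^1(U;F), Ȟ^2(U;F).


intersection data:
  A12={p4,p5} A14={p3,p5,p6} A15={p3,p5,p6} A24={p5} A25={p5} A34={p7} A35={p7} A45={p2,p3,p5,p6,p7}
  A124={p5} A125={p5} A145={p3,p5,p6} A245={p5} A345={p7}
  A1245={p5}
components per intersection:
  A1: {p3,p5} {p4} {p6}
  A2: {p4} {p5}
  A3: {p7}
  A4: {p2} {p3,p5} {p6} {p7}
  A5: {p1,p3,p5} {p2} {p6} {p7}
  A12: {p4} {p5}
  A14: {p3,p5} {p6}
  A15: {p3,p5} {p6}
  A24: {p5}
  A25: {p5}
  A34: {p7}
  A35: {p7}
  A45: {p2} {p3,p5} {p6} {p7}
  A124: {p5}
  A125: {p5}
  A145: {p3,p5} {p6}
  A245: {p5}
  A345: {p7}
  A1245: {p5}
C dims 14,14,6,1; δ0: rk 9, SNF 1^9; δ1: rk 5, SNF 1^5; δ2: rk 1, SNF 1^1
Ȟ^0 = (14 − 9) − 0 = 5, so Ȟ^0 ≅ Z^5
Ȟ^1 = (14 − 5) − 9 = 0, so Ȟ^1 ≅ 0
Ȟ^2 = (6 − 1) − 5 = 0, so Ȟ^2 ≅ 0

Ȟ^0 ≅ Z^5; Ȟ^1 ≅ 0; Ȟ^2 ≅ 0


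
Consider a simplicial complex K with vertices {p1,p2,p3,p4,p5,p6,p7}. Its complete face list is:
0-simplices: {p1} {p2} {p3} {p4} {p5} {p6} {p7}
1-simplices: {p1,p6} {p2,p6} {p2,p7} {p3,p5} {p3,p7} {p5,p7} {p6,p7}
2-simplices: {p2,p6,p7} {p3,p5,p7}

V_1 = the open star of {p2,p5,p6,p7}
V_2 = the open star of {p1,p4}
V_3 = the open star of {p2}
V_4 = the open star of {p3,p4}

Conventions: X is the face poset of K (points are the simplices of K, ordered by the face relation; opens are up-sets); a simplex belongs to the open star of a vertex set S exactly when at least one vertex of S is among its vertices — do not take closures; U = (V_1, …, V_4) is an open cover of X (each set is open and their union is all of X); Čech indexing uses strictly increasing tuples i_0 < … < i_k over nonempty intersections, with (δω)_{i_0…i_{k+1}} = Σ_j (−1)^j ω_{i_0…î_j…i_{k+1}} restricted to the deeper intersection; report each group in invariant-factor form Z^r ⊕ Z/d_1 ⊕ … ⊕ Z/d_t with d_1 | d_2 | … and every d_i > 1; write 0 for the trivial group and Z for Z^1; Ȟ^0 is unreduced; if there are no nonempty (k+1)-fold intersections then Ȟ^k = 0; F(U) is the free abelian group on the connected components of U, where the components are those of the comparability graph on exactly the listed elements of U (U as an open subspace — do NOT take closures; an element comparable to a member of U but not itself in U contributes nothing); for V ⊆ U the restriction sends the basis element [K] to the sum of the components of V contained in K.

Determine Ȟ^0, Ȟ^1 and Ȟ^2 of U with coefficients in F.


cover nerve:
  V1={{p2},{p5},{p6},{p7},{p1,p6},{p2,p6},{p2,p7},{p3,p5},{p3,p7},{p5,p7},{p6,p7},{p2,p6,p7},{p3,p5,p7}} V2={{p1},{p4},{p1,p6}} V3={{p2},{p2,p6},{p2,p7},{p2,p6,p7}} V4={{p3},{p4},{p3,p5},{p3,p7},{p3,p5,p7}}
  V12={{p1,p6}} V13={{p2},{p2,p6},{p2,p7},{p2,p6,p7}} V14={{p3,p5},{p3,p7},{p3,p5,p7}} V24={{p4}}
components per intersection:
  V1: {{p2},{p5},{p6},{p7},{p1,p6},{p2,p6},{p2,p7},{p3,p5},{p3,p7},{p5,p7},{p6,p7},{p2,p6,p7},{p3,p5,p7}}
  V2: {{p1},{p1,p6}} {{p4}}
  V3: {{p2},{p2,p6},{p2,p7},{p2,p6,p7}}
  V4: {{p3},{p3,p5},{p3,p7},{p3,p5,p7}} {{p4}}
  V12: {{p1,p6}}
  V13: {{p2},{p2,p6},{p2,p7},{p2,p6,p7}}
  V14: {{p3,p5},{p3,p7},{p3,p5,p7}}
  V24: {{p4}}
C dims 6,4; δ0: rk 4, SNF 1^4
Ȟ^0: (6−4)−0=2 ⇒ Z^2
Ȟ^1: (4−0)−4=0 ⇒ 0
Ȟ^2: (0−0)−0=0 ⇒ 0

Ȟ^0 ≅ Z^2, Ȟ^1 ≅ 0, Ȟ^2 ≅ 0


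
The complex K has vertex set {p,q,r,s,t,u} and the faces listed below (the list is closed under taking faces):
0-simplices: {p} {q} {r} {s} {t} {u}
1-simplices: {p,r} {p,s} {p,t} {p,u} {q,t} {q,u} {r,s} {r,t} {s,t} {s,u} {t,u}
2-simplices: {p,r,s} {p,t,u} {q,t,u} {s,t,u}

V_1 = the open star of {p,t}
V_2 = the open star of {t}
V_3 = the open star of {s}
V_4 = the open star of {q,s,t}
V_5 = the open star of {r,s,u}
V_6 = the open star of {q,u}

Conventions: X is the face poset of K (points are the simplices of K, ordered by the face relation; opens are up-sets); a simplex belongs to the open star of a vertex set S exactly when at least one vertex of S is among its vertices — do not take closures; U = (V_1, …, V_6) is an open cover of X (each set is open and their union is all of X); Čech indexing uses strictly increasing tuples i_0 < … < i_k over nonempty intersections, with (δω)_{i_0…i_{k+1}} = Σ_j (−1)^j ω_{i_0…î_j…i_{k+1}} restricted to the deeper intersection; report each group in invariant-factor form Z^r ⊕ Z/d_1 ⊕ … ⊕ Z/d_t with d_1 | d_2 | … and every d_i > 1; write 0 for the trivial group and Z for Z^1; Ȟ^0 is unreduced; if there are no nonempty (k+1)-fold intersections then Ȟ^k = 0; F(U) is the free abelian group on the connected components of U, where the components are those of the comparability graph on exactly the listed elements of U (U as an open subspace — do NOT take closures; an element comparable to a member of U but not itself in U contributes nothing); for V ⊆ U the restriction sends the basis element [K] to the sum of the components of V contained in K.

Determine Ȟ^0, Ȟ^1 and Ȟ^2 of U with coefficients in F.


nonempty overlaps:
  V1={{p},{t},{p,r},{p,s},{p,t},{p,u},{q,t},{r,t},{s,t},{t,u},{p,r,s},{p,t,u},{q,t,u},{s,t,u}} V2={{t},{p,t},{q,t},{r,t},{s,t},{t,u},{p,t,u},{q,t,u},{s,t,u}} V3={{s},{p,s},{r,s},{s,t},{s,u},{p,r,s},{s,t,u}} V4={{q},{s},{t},{p,s},{p,t},{q,t},{q,u},{r,s},{r,t},{s,t},{s,u},{t,u},{p,r,s},{p,t,u},{q,t,u},{s,t,u}} V5={{r},{s},{u},{p,r},{p,s},{p,u},{q,u},{r,s},{r,t},{s,t},{s,u},{t,u},{p,r,s},{p,t,u},{q,t,u},{s,t,u}} V6={{q},{u},{p,u},{q,t},{q,u},{s,u},{t,u},{p,t,u},{q,t,u},{s,t,u}}
  V12={{t},{p,t},{q,t},{r,t},{s,t},{t,u},{p,t,u},{q,t,u},{s,t,u}} V13={{p,s},{s,t},{p,r,s},{s,t,u}} V14={{t},{p,s},{p,t},{q,t},{r,t},{s,t},{t,u},{p,r,s},{p,t,u},{q,t,u},{s,t,u}} V15={{p,r},{p,s},{p,u},{r,t},{s,t},{t,u},{p,r,s},{p,t,u},{q,t,u},{s,t,u}} V16={{p,u},{q,t},{t,u},{p,t,u},{q,t,u},{s,t,u}} V23={{s,t},{s,t,u}} V24={{t},{p,t},{q,t},{r,t},{s,t},{t,u},{p,t,u},{q,t,u},{s,t,u}} V25={{r,t},{s,t},{t,u},{p,t,u},{q,t,u},{s,t,u}} V26={{q,t},{t,u},{p,t,u},{q,t,u},{s,t,u}} V34={{s},{p,s},{r,s},{s,t},{s,u},{p,r,s},{s,t,u}} V35={{s},{p,s},{r,s},{s,t},{s,u},{p,r,s},{s,t,u}} V36={{s,u},{s,t,u}} V45={{s},{p,s},{q,u},{r,s},{r,t},{s,t},{s,u},{t,u},{p,r,s},{p,t,u},{q,t,u},{s,t,u}} V46={{q},{q,t},{q,u},{s,u},{t,u},{p,t,u},{q,t,u},{s,t,u}} V56={{u},{p,u},{q,u},{s,u},{t,u},{p,t,u},{q,t,u},{s,t,u}}
  V123={{s,t},{s,t,u}} V124={{t},{p,t},{q,t},{r,t},{s,t},{t,u},{p,t,u},{q,t,u},{s,t,u}} V125={{r,t},{s,t},{t,u},{p,t,u},{q,t,u},{s,t,u}} V126={{q,t},{t,u},{p,t,u},{q,t,u},{s,t,u}} V134={{p,s},{s,t},{p,r,s},{s,t,u}} V135={{p,s},{s,t},{p,r,s},{s,t,u}} V136={{s,t,u}} V145={{p,s},{r,t},{s,t},{t,u},{p,r,s},{p,t,u},{q,t,u},{s,t,u}} V146={{q,t},{t,u},{p,t,u},{q,t,u},{s,t,u}} V156={{p,u},{t,u},{p,t,u},{q,t,u},{s,t,u}} V234={{s,t},{s,t,u}} V235={{s,t},{s,t,u}} V236={{s,t,u}} V245={{r,t},{s,t},{t,u},{p,t,u},{q,t,u},{s,t,u}} V246={{q,t},{t,u},{p,t,u},{q,t,u},{s,t,u}} V256={{t,u},{p,t,u},{q,t,u},{s,t,u}} V345={{s},{p,s},{r,s},{s,t},{s,u},{p,r,s},{s,t,u}} V346={{s,u},{s,t,u}} V356={{s,u},{s,t,u}} V456={{q,u},{s,u},{t,u},{p,t,u},{q,t,u},{s,t,u}}
  V1234={{s,t},{s,t,u}} V1235={{s,t},{s,t,u}} V1236={{s,t,u}} V1245={{r,t},{s,t},{t,u},{p,t,u},{q,t,u},{s,t,u}} V1246={{q,t},{t,u},{p,t,u},{q,t,u},{s,t,u}} V1256={{t,u},{p,t,u},{q,t,u},{s,t,u}} V1345={{p,s},{s,t},{p,r,s},{s,t,u}} V1346={{s,t,u}} V1356={{s,t,u}} V1456={{t,u},{p,t,u},{q,t,u},{s,t,u}} V2345={{s,t},{s,t,u}} V2346={{s,t,u}} V2356={{s,t,u}} V2456={{t,u},{p,t,u},{q,t,u},{s,t,u}} V3456={{s,u},{s,t,u}}
  V12345={{s,t},{s,t,u}} V12346={{s,t,u}} V12356={{s,t,u}} V12456={{t,u},{p,t,u},{q,t,u},{s,t,u}} V13456={{s,t,u}} V23456={{s,t,u}}
  V123456={{s,t,u}}
components per intersection:
  V1: {{p},{t},{p,r},{p,s},{p,t},{p,u},{q,t},{r,t},{s,t},{t,u},{p,r,s},{p,t,u},{q,t,u},{s,t,u}}
  V2: {{t},{p,t},{q,t},{r,t},{s,t},{t,u},{p,t,u},{q,t,u},{s,t,u}}
  V3: {{s},{p,s},{r,s},{s,t},{s,u},{p,r,s},{s,t,u}}
  V4: {{q},{s},{t},{p,s},{p,t},{q,t},{q,u},{r,s},{r,t},{s,t},{s,u},{t,u},{p,r,s},{p,t,u},{q,t,u},{s,t,u}}
  V5: {{r},{s},{u},{p,r},{p,s},{p,u},{q,u},{r,s},{r,t},{s,t},{s,u},{t,u},{p,r,s},{p,t,u},{q,t,u},{s,t,u}}
  V6: {{q},{u},{p,u},{q,t},{q,u},{s,u},{t,u},{p,t,u},{q,t,u},{s,t,u}}
  V12: {{t},{p,t},{q,t},{r,t},{s,t},{t,u},{p,t,u},{q,t,u},{s,t,u}}
  V13: {{p,s},{p,r,s}} {{s,t},{s,t,u}}
  V14: {{t},{p,t},{q,t},{r,t},{s,t},{t,u},{p,t,u},{q,t,u},{s,t,u}} {{p,s},{p,r,s}}
  V15: {{p,r},{p,s},{p,r,s}} {{p,u},{s,t},{t,u},{p,t,u},{q,t,u},{s,t,u}} {{r,t}}
  V16: {{p,u},{q,t},{t,u},{p,t,u},{q,t,u},{s,t,u}}
  V23: {{s,t},{s,t,u}}
  V24: {{t},{p,t},{q,t},{r,t},{s,t},{t,u},{p,t,u},{q,t,u},{s,t,u}}
  V25: {{r,t}} {{s,t},{t,u},{p,t,u},{q,t,u},{s,t,u}}
  V26: {{q,t},{t,u},{p,t,u},{q,t,u},{s,t,u}}
  V34: {{s},{p,s},{r,s},{s,t},{s,u},{p,r,s},{s,t,u}}
  V35: {{s},{p,s},{r,s},{s,t},{s,u},{p,r,s},{s,t,u}}
  V36: {{s,u},{s,t,u}}
  V45: {{s},{p,s},{q,u},{r,s},{s,t},{s,u},{t,u},{p,r,s},{p,t,u},{q,t,u},{s,t,u}} {{r,t}}
  V46: {{q},{q,t},{q,u},{s,u},{t,u},{p,t,u},{q,t,u},{s,t,u}}
  V56: {{u},{p,u},{q,u},{s,u},{t,u},{p,t,u},{q,t,u},{s,t,u}}
  V123: {{s,t},{s,t,u}}
  V124: {{t},{p,t},{q,t},{r,t},{s,t},{t,u},{p,t,u},{q,t,u},{s,t,u}}
  V125: {{r,t}} {{s,t},{t,u},{p,t,u},{q,t,u},{s,t,u}}
  V126: {{q,t},{t,u},{p,t,u},{q,t,u},{s,t,u}}
  V134: {{p,s},{p,r,s}} {{s,t},{s,t,u}}
  V135: {{p,s},{p,r,s}} {{s,t},{s,t,u}}
  V136: {{s,t,u}}
  V145: {{p,s},{p,r,s}} {{r,t}} {{s,t},{t,u},{p,t,u},{q,t,u},{s,t,u}}
  V146: {{q,t},{t,u},{p,t,u},{q,t,u},{s,t,u}}
  V156: {{p,u},{t,u},{p,t,u},{q,t,u},{s,t,u}}
  V234: {{s,t},{s,t,u}}
  V235: {{s,t},{s,t,u}}
  V236: {{s,t,u}}
  V245: {{r,t}} {{s,t},{t,u},{p,t,u},{q,t,u},{s,t,u}}
  V246: {{q,t},{t,u},{p,t,u},{q,t,u},{s,t,u}}
  V256: {{t,u},{p,t,u},{q,t,u},{s,t,u}}
  V345: {{s},{p,s},{r,s},{s,t},{s,u},{p,r,s},{s,t,u}}
  V346: {{s,u},{s,t,u}}
  V356: {{s,u},{s,t,u}}
  V456: {{q,u},{s,u},{t,u},{p,t,u},{q,t,u},{s,t,u}}
  V1234: {{s,t},{s,t,u}}
  V1235: {{s,t},{s,t,u}}
  V1236: {{s,t,u}}
  V1245: {{r,t}} {{s,t},{t,u},{p,t,u},{q,t,u},{s,t,u}}
  V1246: {{q,t},{t,u},{p,t,u},{q,t,u},{s,t,u}}
  V1256: {{t,u},{p,t,u},{q,t,u},{s,t,u}}
  V1345: {{p,s},{p,r,s}} {{s,t},{s,t,u}}
  V1346: {{s,t,u}}
  V1356: {{s,t,u}}
  V1456: {{t,u},{p,t,u},{q,t,u},{s,t,u}}
  V2345: {{s,t},{s,t,u}}
  V2346: {{s,t,u}}
  V2356: {{s,t,u}}
  V2456: {{t,u},{p,t,u},{q,t,u},{s,t,u}}
  V3456: {{s,u},{s,t,u}}
  V12345: {{s,t},{s,t,u}}
  V12346: {{s,t,u}}
  V12356: {{s,t,u}}
  V12456: {{t,u},{p,t,u},{q,t,u},{s,t,u}}
  V13456: {{s,t,u}}
  V23456: {{s,t,u}}
  V123456: {{s,t,u}}
C dims 6,21,26,17; δ0: rk 5, SNF 1^5; δ1: rk 14, SNF 1^14; δ2: rk 12, SNF 1^12
degree 0: 6−5−0 = 1 → Ȟ^0 ≅ Z
degree 1: 21−14−5 = 2 → Ȟ^1 ≅ Z^2
degree 2: 26−12−14 = 0 → Ȟ^2 ≅ 0

Ȟ^0(U;F) ≅ Z,  Ȟ^1(U;F) ≅ Z^2,  Ȟ^2(U;F) ≅ 0


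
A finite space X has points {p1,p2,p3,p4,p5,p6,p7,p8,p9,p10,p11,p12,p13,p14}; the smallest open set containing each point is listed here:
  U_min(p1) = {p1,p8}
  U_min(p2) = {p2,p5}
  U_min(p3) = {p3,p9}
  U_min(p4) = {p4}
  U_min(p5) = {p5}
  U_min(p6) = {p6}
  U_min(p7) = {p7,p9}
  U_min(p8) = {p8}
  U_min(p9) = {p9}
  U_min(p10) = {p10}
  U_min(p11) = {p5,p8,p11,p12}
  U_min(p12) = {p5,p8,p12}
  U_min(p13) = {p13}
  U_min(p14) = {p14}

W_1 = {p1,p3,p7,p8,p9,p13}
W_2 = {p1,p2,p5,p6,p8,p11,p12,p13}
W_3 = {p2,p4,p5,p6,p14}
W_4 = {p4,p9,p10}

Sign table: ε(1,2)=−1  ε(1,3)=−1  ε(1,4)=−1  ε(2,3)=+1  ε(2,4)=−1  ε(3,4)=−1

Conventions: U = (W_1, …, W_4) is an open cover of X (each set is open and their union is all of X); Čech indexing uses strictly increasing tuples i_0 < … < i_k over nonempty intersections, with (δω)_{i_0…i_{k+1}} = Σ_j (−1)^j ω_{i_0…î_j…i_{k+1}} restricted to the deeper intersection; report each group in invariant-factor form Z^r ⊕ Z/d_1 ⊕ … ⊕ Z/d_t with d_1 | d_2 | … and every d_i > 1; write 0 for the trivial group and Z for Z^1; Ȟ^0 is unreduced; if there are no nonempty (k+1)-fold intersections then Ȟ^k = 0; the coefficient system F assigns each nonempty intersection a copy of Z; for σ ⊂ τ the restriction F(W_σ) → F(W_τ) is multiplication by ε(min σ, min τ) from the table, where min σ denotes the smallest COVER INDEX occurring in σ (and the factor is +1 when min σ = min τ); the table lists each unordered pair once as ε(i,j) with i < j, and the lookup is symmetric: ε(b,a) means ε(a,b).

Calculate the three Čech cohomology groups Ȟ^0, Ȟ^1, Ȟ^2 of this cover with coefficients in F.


cover nerve:
  W12={p1,p8,p13} W14={p9} W23={p2,p5,p6} W34={p4}
C dims 4,4; δ0: rk 4, SNF 1^3·2
Ȟ^0: (4−4)−0=0 ⇒ 0
Ȟ^1: (4−0)−4=0 plus torsion [2] ⇒ Z/2
Ȟ^2: (0−0)−0=0 ⇒ 0

Ȟ^0(U;F) ≅ 0, Ȟ^1(U;F) ≅ Z/2 and Ȟ^2(U;F) ≅ 0


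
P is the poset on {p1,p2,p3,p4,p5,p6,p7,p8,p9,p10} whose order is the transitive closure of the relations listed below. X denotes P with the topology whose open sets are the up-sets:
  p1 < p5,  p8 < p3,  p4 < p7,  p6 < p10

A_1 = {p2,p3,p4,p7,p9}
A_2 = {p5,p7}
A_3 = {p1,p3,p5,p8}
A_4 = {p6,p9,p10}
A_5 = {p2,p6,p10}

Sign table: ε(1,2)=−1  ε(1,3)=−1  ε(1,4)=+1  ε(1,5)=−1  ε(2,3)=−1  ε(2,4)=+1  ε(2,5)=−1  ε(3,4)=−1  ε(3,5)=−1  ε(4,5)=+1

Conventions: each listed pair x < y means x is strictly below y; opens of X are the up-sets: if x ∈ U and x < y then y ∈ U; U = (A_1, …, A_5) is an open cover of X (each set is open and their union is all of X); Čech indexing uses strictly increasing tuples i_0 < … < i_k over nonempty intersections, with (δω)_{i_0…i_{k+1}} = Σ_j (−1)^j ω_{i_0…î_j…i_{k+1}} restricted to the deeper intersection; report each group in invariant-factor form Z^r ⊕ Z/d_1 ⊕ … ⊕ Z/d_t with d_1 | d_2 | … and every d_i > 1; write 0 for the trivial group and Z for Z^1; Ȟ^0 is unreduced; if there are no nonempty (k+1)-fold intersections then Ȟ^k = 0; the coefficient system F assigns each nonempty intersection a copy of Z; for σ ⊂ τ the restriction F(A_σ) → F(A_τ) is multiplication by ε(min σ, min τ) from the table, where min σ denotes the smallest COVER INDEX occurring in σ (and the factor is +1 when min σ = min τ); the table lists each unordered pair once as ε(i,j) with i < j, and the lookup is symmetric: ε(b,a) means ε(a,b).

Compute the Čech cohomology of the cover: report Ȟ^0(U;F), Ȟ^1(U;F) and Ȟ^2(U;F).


Ȟ^0(U;F) ≅ 0,  Ȟ^1(U;F) ≅ Z ⊕ Z/2,  Ȟ^2(U;F) ≅ 0

nonempty overlaps:
  A12={p7} A13={p3} A14={p9} A15={p2} A23={p5} A45={p6,p10}
C dims 5,6; δ0: rk 5, SNF 1^4·2
degree 0: 5−5−0 = 0 → Ȟ^0 ≅ 0
degree 1: 6−0−5 = 1 plus torsion [2] → Ȟ^1 ≅ Z ⊕ Z/2
degree 2: 0−0−0 = 0 → Ȟ^2 ≅ 0


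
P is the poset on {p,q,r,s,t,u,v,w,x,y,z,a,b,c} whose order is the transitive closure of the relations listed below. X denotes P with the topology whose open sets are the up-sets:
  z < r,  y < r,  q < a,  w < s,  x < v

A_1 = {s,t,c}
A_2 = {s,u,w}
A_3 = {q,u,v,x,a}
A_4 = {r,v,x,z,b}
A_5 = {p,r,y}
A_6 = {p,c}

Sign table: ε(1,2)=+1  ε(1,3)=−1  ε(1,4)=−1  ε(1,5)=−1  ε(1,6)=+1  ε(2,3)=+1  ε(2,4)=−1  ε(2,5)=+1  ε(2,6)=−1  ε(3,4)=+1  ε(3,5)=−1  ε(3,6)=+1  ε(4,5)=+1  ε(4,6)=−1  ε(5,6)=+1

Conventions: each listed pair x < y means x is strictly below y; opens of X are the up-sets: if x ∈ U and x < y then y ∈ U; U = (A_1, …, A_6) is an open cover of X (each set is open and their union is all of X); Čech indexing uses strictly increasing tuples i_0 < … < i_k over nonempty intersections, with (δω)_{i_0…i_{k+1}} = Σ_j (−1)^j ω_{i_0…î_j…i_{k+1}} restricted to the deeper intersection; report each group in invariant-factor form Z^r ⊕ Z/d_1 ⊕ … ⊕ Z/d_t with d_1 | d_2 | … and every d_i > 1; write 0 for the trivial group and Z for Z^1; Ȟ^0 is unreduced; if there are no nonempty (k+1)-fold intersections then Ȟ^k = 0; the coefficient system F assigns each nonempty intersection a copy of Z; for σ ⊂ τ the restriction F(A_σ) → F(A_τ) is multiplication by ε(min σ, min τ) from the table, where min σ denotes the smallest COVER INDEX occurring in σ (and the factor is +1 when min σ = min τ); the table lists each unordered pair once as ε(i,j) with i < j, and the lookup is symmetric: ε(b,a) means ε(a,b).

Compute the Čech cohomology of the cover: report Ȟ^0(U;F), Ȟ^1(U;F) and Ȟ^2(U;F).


Ȟ^0 ≅ Z,  Ȟ^1 ≅ Z,  Ȟ^2 ≅ 0

nonempty overlaps:
  A12={s} A16={c} A23={u} A34={v,x} A45={r} A56={p}
C dims 6,6; δ0: rk 5, SNF 1^5
degree 0: 6−5−0 = 1 → Ȟ^0 ≅ Z
degree 1: 6−0−5 = 1 → Ȟ^1 ≅ Z
degree 2: 0−0−0 = 0 → Ȟ^2 ≅ 0


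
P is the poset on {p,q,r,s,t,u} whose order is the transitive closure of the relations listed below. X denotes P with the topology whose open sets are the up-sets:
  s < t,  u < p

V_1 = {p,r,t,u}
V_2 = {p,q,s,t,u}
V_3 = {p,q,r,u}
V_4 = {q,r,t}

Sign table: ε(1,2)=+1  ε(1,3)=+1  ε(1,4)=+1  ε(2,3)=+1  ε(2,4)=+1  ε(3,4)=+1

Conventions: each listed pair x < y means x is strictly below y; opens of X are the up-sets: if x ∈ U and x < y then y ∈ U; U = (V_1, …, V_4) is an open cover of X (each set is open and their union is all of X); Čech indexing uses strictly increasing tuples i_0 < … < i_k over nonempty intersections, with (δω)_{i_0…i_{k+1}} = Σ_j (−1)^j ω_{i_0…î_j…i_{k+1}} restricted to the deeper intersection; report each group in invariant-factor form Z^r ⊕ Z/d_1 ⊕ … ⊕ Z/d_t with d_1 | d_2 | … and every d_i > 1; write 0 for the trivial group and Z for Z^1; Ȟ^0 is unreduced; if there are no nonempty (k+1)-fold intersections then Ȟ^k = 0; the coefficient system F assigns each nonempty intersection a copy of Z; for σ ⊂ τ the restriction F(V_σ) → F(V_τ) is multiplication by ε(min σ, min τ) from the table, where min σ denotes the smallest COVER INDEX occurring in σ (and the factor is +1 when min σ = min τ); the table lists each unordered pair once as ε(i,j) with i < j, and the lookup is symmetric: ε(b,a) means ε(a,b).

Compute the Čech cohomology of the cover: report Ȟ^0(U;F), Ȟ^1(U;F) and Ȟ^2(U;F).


Ȟ^0(U;F) ≅ Z, Ȟ^1(U;F) ≅ 0, Ȟ^2(U;F) ≅ Z

nerve of the cover:
  V12={p,t,u} V13={p,r,u} V14={r,t} V23={p,q,u} V24={q,t} V34={q,r}
  V123={p,u} V124={t} V134={r} V234={q}
C dims 4,6,4; δ0: rk 3, SNF 1^3; δ1: rk 3, SNF 1^3
Ȟ^0 = (4 − 3) − 0 = 1, so Ȟ^0 ≅ Z
Ȟ^1 = (6 − 3) − 3 = 0, so Ȟ^1 ≅ 0
Ȟ^2 = (4 − 0) − 3 = 1, so Ȟ^2 ≅ Z


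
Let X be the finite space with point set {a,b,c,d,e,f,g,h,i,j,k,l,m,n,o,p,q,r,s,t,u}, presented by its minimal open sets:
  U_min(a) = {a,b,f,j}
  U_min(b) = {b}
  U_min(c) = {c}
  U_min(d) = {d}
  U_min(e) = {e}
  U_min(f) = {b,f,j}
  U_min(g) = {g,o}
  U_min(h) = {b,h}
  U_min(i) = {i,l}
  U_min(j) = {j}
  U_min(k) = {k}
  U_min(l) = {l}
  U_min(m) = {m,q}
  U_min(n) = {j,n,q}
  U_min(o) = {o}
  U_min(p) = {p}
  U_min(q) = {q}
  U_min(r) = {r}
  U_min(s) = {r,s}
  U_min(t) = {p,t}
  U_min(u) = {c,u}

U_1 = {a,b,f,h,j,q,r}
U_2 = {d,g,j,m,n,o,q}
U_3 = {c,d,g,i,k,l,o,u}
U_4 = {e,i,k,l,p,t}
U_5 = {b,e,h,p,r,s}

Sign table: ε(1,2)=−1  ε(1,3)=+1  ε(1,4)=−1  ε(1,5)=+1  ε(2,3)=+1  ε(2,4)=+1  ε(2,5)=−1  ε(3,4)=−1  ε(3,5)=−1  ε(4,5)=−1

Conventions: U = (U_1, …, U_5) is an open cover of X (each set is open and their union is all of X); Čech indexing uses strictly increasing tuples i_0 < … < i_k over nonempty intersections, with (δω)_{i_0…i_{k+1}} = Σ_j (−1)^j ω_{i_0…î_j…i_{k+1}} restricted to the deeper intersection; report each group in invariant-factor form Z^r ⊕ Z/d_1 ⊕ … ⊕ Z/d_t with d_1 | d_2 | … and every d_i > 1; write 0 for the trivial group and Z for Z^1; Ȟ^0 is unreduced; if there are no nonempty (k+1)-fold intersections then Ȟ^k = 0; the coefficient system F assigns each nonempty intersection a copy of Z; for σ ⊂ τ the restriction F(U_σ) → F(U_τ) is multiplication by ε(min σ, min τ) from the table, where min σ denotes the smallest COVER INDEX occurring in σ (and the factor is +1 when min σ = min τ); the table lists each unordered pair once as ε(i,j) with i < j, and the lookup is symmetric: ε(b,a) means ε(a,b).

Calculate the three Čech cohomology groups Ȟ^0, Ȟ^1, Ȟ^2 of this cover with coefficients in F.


Ȟ^0 = 0; Ȟ^1 = Z/2; Ȟ^2 = 0

intersection data:
  U12={j,q} U15={b,h,r} U23={d,g,o} U34={i,k,l} U45={e,p}
C dims 5,5; δ0: rk 5, SNF 1^4·2
Ȟ^0 = (5 − 5) − 0 = 0, so Ȟ^0 ≅ 0
Ȟ^1 = (5 − 0) − 5 = 0 plus torsion [2], so Ȟ^1 ≅ Z/2
Ȟ^2 = (0 − 0) − 0 = 0, so Ȟ^2 ≅ 0


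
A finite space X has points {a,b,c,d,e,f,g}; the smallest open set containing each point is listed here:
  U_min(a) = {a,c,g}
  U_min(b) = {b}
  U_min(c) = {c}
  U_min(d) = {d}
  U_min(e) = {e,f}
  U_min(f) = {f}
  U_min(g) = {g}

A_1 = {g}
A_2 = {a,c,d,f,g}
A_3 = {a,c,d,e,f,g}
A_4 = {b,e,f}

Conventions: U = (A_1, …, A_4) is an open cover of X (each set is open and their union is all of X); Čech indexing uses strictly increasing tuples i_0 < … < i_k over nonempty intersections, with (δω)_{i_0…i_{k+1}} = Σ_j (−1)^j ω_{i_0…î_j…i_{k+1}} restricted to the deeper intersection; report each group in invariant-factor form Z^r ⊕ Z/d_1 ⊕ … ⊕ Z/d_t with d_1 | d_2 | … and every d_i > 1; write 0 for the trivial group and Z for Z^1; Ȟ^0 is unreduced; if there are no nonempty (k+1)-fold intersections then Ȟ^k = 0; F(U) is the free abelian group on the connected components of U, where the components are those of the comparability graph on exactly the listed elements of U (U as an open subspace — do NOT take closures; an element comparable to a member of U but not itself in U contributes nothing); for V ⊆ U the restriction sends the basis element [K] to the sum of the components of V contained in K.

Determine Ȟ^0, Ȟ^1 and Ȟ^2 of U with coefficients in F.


intersection data:
  A12={g} A13={g} A23={a,c,d,f,g} A24={f} A34={e,f}
  A123={g} A234={f}
components per intersection:
  A1: {g}
  A2: {a,c,g} {d} {f}
  A3: {a,c,g} {d} {e,f}
  A4: {b} {e,f}
  A12: {g}
  A13: {g}
  A23: {a,c,g} {d} {f}
  A24: {f}
  A34: {e,f}
  A123: {g}
  A234: {f}
C dims 9,7,2; δ0: rk 5, SNF 1^5; δ1: rk 2, SNF 1^2
Ȟ^0 = (9 − 5) − 0 = 4, so Ȟ^0 ≅ Z^4
Ȟ^1 = (7 − 2) − 5 = 0, so Ȟ^1 ≅ 0
Ȟ^2 = (2 − 0) − 2 = 0, so Ȟ^2 ≅ 0

Ȟ^0 ≅ Z^4, Ȟ^1 ≅ 0, Ȟ^2 ≅ 0


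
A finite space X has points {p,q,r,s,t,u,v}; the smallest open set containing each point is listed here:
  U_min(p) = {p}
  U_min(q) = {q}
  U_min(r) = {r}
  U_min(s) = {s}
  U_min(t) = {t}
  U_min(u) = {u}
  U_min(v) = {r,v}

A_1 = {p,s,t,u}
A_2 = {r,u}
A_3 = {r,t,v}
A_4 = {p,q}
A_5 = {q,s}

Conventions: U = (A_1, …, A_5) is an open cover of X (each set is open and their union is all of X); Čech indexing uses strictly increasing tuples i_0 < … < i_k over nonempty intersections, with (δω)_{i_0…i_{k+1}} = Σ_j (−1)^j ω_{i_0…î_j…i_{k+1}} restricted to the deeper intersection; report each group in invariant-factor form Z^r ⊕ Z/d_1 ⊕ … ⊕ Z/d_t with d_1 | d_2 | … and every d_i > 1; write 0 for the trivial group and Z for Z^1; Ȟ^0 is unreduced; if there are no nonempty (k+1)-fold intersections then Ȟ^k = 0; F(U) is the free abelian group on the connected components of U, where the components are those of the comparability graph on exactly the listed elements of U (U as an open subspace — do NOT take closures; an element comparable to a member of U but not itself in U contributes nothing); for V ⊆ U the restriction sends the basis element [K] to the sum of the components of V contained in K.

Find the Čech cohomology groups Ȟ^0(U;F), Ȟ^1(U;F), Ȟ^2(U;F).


Ȟ^0 ≅ Z^6, Ȟ^1 ≅ 0, Ȟ^2 ≅ 0

nerve simplices:
  A12={u} A13={t} A14={p} A15={s} A23={r} A45={q}
components per intersection:
  A1: {p} {s} {t} {u}
  A2: {r} {u}
  A3: {r,v} {t}
  A4: {p} {q}
  A5: {q} {s}
  A12: {u}
  A13: {t}
  A14: {p}
  A15: {s}
  A23: {r}
  A45: {q}
C dims 12,6; δ0: rk 6, SNF 1^6
degree 0: 12−6−0 = 6 → Ȟ^0 ≅ Z^6
degree 1: 6−0−6 = 0 → Ȟ^1 ≅ 0
degree 2: 0−0−0 = 0 → Ȟ^2 ≅ 0


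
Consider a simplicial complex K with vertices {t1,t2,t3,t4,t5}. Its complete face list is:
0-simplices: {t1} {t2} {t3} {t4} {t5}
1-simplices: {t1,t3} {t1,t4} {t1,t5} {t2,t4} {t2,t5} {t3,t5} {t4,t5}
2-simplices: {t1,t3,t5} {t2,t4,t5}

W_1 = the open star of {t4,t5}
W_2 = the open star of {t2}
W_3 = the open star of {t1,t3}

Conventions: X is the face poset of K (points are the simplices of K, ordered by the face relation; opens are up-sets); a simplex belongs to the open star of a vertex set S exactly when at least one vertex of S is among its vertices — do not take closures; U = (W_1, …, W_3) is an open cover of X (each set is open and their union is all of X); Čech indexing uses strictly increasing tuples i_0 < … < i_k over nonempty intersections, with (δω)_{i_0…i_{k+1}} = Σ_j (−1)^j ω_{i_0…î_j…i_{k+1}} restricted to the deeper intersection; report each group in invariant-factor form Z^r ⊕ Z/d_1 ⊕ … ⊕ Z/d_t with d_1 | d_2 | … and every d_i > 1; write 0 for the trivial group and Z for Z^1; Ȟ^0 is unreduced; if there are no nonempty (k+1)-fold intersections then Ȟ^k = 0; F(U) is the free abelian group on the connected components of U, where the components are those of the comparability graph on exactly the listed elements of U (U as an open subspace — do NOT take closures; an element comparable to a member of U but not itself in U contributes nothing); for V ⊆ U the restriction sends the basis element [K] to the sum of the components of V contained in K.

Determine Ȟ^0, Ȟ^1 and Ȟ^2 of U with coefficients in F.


cover nerve:
  W1={{t4},{t5},{t1,t4},{t1,t5},{t2,t4},{t2,t5},{t3,t5},{t4,t5},{t1,t3,t5},{t2,t4,t5}} W2={{t2},{t2,t4},{t2,t5},{t2,t4,t5}} W3={{t1},{t3},{t1,t3},{t1,t4},{t1,t5},{t3,t5},{t1,t3,t5}}
  W12={{t2,t4},{t2,t5},{t2,t4,t5}} W13={{t1,t4},{t1,t5},{t3,t5},{t1,t3,t5}}
components per intersection:
  W1: {{t4},{t5},{t1,t4},{t1,t5},{t2,t4},{t2,t5},{t3,t5},{t4,t5},{t1,t3,t5},{t2,t4,t5}}
  W2: {{t2},{t2,t4},{t2,t5},{t2,t4,t5}}
  W3: {{t1},{t3},{t1,t3},{t1,t4},{t1,t5},{t3,t5},{t1,t3,t5}}
  W12: {{t2,t4},{t2,t5},{t2,t4,t5}}
  W13: {{t1,t4}} {{t1,t5},{t3,t5},{t1,t3,t5}}
C dims 3,3; δ0: rk 2, SNF 1^2
Ȟ^0: (3−2)−0=1 ⇒ Z
Ȟ^1: (3−0)−2=1 ⇒ Z
Ȟ^2: (0−0)−0=0 ⇒ 0

Ȟ^0(U;F) ≅ Z; Ȟ^1(U;F) ≅ Z; Ȟ^2(U;F) ≅ 0


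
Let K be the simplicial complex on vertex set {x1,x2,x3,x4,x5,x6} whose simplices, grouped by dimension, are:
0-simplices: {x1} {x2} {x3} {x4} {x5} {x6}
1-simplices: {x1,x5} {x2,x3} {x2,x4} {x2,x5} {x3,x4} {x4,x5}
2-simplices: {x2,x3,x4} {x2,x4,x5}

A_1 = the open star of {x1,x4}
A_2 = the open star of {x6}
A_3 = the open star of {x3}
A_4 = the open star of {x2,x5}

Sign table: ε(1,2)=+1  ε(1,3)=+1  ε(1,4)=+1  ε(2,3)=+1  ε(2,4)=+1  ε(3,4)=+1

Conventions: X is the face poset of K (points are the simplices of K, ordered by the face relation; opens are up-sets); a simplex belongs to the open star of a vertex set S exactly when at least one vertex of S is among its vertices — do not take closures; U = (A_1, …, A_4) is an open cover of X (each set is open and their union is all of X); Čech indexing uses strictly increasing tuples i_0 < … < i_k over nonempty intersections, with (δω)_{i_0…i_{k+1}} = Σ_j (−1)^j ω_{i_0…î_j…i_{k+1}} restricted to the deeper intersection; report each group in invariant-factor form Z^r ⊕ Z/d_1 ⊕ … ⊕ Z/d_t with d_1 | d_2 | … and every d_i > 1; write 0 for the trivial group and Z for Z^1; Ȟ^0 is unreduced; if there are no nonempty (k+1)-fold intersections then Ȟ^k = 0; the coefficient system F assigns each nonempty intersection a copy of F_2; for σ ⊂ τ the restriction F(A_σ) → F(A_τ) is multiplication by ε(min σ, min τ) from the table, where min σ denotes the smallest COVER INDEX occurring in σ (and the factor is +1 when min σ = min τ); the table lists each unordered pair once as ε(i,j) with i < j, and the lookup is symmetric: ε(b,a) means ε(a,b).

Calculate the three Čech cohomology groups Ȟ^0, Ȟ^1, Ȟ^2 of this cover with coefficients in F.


nonempty intersections:
  A1={{x1},{x4},{x1,x5},{x2,x4},{x3,x4},{x4,x5},{x2,x3,x4},{x2,x4,x5}} A2={{x6}} A3={{x3},{x2,x3},{x3,x4},{x2,x3,x4}} A4={{x2},{x5},{x1,x5},{x2,x3},{x2,x4},{x2,x5},{x4,x5},{x2,x3,x4},{x2,x4,x5}}
  A13={{x3,x4},{x2,x3,x4}} A14={{x1,x5},{x2,x4},{x4,x5},{x2,x3,x4},{x2,x4,x5}} A34={{x2,x3},{x2,x3,x4}}
  A134={{x2,x3,x4}}
C dims 4,3,1; δ0: rk_F2 2; δ1: rk_F2 1
Ȟ^0: (4−2)−0=2 ⇒ Z/2 ⊕ Z/2
Ȟ^1: (3−1)−2=0 ⇒ 0
Ȟ^2: (1−0)−1=0 ⇒ 0

Ȟ^0 ≅ Z/2 ⊕ Z/2,  Ȟ^1 ≅ 0,  Ȟ^2 ≅ 0


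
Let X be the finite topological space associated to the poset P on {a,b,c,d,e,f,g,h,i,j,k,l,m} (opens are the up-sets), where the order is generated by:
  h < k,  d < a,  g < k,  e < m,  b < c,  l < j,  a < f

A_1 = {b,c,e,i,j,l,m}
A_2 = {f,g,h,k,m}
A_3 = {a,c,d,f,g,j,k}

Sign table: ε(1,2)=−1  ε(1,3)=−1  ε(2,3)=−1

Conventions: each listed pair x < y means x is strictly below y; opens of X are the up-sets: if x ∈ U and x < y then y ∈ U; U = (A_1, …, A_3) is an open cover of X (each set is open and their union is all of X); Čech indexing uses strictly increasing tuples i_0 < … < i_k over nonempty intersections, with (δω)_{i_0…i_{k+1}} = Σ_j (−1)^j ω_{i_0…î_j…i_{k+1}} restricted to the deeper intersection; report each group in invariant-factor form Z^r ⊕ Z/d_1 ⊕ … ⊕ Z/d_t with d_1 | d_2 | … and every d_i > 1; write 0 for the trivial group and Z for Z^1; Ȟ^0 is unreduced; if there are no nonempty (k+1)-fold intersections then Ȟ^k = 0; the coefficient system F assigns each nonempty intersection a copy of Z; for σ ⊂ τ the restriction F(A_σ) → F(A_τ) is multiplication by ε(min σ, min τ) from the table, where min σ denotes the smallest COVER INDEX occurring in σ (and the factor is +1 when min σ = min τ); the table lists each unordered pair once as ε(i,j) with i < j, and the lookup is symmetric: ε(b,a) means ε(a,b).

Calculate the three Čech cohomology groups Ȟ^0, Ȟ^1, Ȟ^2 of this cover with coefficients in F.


Ȟ^0 ≅ 0, Ȟ^1 ≅ Z/2 and Ȟ^2 ≅ 0

intersection data:
  A12={m} A13={c,j} A23={f,g,k}
C dims 3,3; δ0: rk 3, SNF 1^2·2
Ȟ^0 = (3 − 3) − 0 = 0, so Ȟ^0 ≅ 0
Ȟ^1 = (3 − 0) − 3 = 0 plus torsion [2], so Ȟ^1 ≅ Z/2
Ȟ^2 = (0 − 0) − 0 = 0, so Ȟ^2 ≅ 0


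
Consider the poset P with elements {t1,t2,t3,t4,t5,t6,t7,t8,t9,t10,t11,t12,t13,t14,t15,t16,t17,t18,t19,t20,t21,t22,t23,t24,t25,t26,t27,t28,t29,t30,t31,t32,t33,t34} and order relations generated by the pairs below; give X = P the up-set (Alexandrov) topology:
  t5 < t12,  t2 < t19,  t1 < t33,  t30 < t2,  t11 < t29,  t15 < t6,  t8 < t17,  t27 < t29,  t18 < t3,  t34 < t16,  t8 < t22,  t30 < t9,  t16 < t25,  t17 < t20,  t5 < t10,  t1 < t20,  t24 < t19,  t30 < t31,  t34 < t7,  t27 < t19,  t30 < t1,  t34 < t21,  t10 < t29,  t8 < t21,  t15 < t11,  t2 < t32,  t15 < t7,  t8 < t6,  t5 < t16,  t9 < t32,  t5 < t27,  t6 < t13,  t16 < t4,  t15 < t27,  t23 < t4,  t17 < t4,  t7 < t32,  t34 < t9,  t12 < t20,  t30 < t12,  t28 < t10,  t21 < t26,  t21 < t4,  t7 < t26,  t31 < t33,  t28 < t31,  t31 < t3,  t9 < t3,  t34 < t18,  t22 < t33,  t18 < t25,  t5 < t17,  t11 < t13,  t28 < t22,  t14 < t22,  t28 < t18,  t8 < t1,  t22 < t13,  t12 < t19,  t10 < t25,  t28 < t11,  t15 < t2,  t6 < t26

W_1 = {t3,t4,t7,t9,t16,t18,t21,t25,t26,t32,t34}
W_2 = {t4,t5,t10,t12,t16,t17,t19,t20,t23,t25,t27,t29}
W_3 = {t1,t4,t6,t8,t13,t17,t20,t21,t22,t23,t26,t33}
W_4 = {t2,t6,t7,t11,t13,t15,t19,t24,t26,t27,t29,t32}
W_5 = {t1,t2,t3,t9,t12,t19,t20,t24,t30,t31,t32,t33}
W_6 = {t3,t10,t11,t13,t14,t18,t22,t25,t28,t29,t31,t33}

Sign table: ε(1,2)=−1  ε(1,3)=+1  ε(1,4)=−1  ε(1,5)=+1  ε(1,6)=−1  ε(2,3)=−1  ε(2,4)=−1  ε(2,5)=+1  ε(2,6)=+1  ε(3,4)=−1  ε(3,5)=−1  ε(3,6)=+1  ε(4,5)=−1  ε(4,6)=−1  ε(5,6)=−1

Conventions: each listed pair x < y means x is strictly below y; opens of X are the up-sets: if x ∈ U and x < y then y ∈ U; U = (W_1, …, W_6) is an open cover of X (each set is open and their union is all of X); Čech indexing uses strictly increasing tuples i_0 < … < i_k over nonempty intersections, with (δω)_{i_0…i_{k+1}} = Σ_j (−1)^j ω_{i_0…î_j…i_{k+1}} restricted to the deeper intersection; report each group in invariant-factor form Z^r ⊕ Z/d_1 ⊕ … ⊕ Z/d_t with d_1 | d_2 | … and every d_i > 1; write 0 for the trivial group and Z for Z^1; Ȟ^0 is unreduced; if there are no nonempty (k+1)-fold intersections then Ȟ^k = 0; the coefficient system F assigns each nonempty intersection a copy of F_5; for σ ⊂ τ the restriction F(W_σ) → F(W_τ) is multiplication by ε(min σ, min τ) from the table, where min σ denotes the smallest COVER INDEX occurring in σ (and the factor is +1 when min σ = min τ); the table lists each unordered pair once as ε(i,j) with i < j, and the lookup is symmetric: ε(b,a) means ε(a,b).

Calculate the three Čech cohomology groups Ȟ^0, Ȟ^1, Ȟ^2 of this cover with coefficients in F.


Ȟ^0 = 0, Ȟ^1 = 0 and Ȟ^2 = Z/5

nonempty overlaps:
  W12={t4,t16,t25} W13={t4,t21,t26} W14={t7,t26,t32} W15={t3,t9,t32} W16={t3,t18,t25} W23={t4,t17,t20,t23} W24={t19,t27,t29} W25={t12,t19,t20} W26={t10,t25,t29} W34={t6,t13,t26} W35={t1,t20,t33} W36={t13,t22,t33} W45={t2,t19,t24,t32} W46={t11,t13,t29} W56={t3,t31,t33}
  W123={t4} W126={t25} W134={t26} W145={t32} W156={t3} W235={t20} W245={t19} W246={t29} W346={t13} W356={t33}
C dims 6,15,10; δ0: rk_F5 6; δ1: rk_F5 9
degree 0: 6−6−0 = 0 → Ȟ^0 ≅ 0
degree 1: 15−9−6 = 0 → Ȟ^1 ≅ 0
degree 2: 10−0−9 = 1 → Ȟ^2 ≅ Z/5
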